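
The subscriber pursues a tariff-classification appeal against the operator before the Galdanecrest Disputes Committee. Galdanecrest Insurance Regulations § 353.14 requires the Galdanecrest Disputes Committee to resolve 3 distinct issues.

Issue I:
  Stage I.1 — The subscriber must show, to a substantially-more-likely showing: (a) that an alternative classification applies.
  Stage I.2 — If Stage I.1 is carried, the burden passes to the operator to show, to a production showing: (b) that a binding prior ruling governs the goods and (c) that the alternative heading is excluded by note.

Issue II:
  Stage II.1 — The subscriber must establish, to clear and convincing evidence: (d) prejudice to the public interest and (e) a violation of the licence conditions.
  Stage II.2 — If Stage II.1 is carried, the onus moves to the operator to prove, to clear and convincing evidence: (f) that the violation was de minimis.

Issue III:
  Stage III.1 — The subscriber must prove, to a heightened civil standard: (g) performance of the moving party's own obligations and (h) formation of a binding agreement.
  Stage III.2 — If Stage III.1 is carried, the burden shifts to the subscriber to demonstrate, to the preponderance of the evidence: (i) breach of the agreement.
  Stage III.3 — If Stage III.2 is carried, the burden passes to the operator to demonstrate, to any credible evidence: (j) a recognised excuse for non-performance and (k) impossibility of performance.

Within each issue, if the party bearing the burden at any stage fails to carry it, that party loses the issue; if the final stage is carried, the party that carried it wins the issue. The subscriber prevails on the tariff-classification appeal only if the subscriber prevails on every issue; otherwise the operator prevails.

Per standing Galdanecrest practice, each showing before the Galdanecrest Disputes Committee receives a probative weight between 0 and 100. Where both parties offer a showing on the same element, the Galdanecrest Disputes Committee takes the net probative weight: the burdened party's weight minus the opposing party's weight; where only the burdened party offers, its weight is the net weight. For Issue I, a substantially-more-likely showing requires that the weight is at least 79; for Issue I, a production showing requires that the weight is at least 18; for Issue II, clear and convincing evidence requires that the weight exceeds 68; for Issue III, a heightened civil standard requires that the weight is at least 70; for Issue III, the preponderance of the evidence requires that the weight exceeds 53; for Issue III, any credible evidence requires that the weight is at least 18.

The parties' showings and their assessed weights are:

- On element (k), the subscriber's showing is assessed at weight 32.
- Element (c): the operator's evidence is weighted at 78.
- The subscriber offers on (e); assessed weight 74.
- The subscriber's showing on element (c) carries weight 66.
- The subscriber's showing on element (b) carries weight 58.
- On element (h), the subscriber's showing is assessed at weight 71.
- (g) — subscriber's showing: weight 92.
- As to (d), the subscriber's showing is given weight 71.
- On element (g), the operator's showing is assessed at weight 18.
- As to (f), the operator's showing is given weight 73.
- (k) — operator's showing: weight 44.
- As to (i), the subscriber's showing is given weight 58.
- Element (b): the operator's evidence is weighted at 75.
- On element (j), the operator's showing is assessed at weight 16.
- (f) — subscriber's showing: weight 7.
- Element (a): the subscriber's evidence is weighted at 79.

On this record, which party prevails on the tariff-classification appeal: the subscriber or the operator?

— Issue I —
At Stage I.1 the subscriber must meet a substantially-more-likely showing (weight is at least 79): on (a) the weight is 79, which does reach 79, so (a) meets the standard.
  Stage I.1 carried; the burden shifts to the operator.
At Stage I.2 the operator must meet a production showing (weight is at least 18): on (b) the weight is 75 less the opposing 58 gives net 17, which does not reach 18, so (b) does not meet the standard; on (c) the weight is 78 less the opposing 66 gives net 12, < 18, so (c) does not meet the standard.
  Not every element is met, so the operator fails to carry Stage I.2.
The analysis ends at Stage I.2; the subscriber prevails on this issue.
— Issue II —
Stage II.1 — burden on subscriber; standard: clear and convincing evidence (weight exceeds 68).
    (d): 71 > 68 [met]
    (e): 74 > 68 [met]
  All elements met. The burden passes to the operator.
Stage II.2 — burden on operator; standard: clear and convincing evidence (weight exceeds 68).
    (f): 73 − 7 = 66 ≤ 68 [not met]
  The operator does not carry Stage II.2.
The subscriber prevails on this issue.
— Issue III —
Stage III.1 (subscriber, a heightened civil standard, weight is at least 70): (g) net 92−18=74 ≥ 70 — meets; (h) 71 ≥ 70 — meets.
  Stage III.1 is satisfied; the subscriber continues to bear the burden.
Stage III.2 (subscriber, the preponderance of the evidence, weight exceeds 53): (i) 58 > 53 — meets.
  The subscriber carries Stage III.2; the operator now bears the burden.
Stage III.3 (operator, any credible evidence, weight is at least 18): (j) 16 < 18 — fails; (k) net 44−32=12 < 18 — fails.
  Stage III.3 not carried; the operator fails its burden.
The subscriber prevails on this issue.
Per-issue: Issue I → subscriber; Issue II → subscriber; Issue III → subscriber. The subscriber must prevail on every issue; overall, the subscriber prevails.

subscriber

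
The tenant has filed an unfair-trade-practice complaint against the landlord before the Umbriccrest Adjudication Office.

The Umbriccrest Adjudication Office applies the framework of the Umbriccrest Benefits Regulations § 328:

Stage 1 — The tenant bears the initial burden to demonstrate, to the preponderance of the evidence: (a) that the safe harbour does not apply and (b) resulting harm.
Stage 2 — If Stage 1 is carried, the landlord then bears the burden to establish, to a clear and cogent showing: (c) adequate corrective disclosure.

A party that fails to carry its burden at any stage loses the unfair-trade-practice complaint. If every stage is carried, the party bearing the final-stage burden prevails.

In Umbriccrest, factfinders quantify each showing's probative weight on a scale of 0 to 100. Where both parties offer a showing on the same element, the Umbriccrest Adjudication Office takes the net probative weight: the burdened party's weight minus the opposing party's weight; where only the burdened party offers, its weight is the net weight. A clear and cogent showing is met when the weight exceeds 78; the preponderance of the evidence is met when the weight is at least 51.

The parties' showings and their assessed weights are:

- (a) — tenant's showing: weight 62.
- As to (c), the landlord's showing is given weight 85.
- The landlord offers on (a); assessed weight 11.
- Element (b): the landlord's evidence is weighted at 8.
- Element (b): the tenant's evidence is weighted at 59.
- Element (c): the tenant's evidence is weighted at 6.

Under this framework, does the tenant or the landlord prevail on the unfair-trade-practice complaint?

Stage 1 (tenant, the preponderance of the evidence, weight is at least 51): (a) net 62−11=51 ≥ 51 — meets; (b) net 59−8=51 ≥ 51 — meets.
  Stage 1 is satisfied; the onus moves to the landlord.
Stage 2 (landlord, a clear and cogent showing, weight exceeds 78): (c) net 85−6=79 > 78 — meets.
  All elements met at the final stage.
Every stage carried; the landlord prevails.

landlord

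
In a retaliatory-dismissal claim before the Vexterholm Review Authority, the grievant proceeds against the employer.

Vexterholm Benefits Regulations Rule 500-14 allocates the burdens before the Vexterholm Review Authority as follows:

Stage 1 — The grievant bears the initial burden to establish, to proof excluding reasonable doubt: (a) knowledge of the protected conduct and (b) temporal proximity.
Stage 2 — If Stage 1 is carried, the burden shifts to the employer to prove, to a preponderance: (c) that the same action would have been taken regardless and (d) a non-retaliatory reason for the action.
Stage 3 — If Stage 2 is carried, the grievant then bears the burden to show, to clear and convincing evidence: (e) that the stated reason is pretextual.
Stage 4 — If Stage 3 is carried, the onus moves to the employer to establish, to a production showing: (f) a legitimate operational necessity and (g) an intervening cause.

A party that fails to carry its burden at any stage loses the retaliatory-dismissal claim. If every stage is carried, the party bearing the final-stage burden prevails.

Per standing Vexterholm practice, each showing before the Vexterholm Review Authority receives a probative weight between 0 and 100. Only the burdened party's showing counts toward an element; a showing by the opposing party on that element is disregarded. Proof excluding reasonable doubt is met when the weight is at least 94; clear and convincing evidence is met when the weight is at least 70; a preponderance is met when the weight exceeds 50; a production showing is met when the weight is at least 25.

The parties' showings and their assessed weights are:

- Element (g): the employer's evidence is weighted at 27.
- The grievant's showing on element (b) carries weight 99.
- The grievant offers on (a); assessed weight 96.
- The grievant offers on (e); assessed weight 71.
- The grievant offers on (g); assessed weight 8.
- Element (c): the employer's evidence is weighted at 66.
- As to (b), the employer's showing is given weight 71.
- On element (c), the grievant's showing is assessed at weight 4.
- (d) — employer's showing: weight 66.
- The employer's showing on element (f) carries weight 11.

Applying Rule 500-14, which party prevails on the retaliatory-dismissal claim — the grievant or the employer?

grievant

At Stage 1 the grievant must meet proof excluding reasonable doubt (weight is at least 94): on (a) the weight is 96, ≥ 94, so (a) meets the standard; on (b) the weight is 99 (the employer's 71 is given no effect), ≥ 94, so (b) meets the standard.
  The grievant carries Stage 1; the employer now bears the burden.
At Stage 2 the employer must meet a preponderance (weight exceeds 50): on (c) the weight is 66 (the grievant's 4 is given no effect), > 50, so (c) meets the standard; on (d) the weight is 66, which does exceed 50, so (d) meets the standard.
  Stage 2 carried; the burden shifts to the grievant.
At Stage 3 the grievant must meet clear and convincing evidence (weight is at least 70): on (e) the weight is 71, ≥ 70, so (e) meets the standard.
  Stage 3 carried; the burden shifts to the employer.
At Stage 4 the employer must meet a production showing (weight is at least 25): on (f) the weight is 11, which does not reach 25, so (f) does not meet the standard; on (g) the weight is 27 (the grievant's 8 is given no effect), which does reach 25, so (g) meets the standard.
  Stage 4 not carried; the employer fails its burden.
So the grievant prevails.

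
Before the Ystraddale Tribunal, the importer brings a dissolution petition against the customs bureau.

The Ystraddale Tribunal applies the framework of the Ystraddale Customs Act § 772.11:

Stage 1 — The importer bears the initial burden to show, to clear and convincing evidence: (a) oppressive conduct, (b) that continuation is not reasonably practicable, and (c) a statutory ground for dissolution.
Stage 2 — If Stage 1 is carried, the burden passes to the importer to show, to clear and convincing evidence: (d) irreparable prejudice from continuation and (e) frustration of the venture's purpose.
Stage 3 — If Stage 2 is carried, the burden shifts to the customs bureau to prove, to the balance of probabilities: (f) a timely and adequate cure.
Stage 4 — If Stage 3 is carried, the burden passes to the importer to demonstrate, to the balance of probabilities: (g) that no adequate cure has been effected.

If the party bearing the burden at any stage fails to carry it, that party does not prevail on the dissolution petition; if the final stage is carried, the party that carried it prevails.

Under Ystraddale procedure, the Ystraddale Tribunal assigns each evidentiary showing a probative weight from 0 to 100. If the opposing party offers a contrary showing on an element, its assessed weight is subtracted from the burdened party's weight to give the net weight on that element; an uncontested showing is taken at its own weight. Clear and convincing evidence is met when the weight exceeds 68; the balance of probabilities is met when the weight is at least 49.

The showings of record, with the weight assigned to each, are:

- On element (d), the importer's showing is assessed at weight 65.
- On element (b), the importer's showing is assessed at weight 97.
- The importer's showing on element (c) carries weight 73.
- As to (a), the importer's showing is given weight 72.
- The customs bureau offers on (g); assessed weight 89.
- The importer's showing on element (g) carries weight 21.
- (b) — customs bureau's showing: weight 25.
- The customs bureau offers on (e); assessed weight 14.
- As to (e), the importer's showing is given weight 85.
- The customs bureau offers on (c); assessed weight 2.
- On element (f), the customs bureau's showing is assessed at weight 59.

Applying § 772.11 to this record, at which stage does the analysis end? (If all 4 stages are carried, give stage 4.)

stage 2

Stage 1 (importer, clear and convincing evidence, weight exceeds 68): (a) 72 > 68 — meets; (b) net 97−25=72 > 68 — meets; (c) net 73−2=71 > 68 — meets.
  All elements met. The importer retains the burden for Stage 2.
Stage 2 (importer, clear and convincing evidence, weight exceeds 68): (d) 65 ≤ 68 — fails; (e) net 85−14=71 > 68 — meets.
  Not every element is met, so the importer fails to carry Stage 2.
The customs bureau prevails.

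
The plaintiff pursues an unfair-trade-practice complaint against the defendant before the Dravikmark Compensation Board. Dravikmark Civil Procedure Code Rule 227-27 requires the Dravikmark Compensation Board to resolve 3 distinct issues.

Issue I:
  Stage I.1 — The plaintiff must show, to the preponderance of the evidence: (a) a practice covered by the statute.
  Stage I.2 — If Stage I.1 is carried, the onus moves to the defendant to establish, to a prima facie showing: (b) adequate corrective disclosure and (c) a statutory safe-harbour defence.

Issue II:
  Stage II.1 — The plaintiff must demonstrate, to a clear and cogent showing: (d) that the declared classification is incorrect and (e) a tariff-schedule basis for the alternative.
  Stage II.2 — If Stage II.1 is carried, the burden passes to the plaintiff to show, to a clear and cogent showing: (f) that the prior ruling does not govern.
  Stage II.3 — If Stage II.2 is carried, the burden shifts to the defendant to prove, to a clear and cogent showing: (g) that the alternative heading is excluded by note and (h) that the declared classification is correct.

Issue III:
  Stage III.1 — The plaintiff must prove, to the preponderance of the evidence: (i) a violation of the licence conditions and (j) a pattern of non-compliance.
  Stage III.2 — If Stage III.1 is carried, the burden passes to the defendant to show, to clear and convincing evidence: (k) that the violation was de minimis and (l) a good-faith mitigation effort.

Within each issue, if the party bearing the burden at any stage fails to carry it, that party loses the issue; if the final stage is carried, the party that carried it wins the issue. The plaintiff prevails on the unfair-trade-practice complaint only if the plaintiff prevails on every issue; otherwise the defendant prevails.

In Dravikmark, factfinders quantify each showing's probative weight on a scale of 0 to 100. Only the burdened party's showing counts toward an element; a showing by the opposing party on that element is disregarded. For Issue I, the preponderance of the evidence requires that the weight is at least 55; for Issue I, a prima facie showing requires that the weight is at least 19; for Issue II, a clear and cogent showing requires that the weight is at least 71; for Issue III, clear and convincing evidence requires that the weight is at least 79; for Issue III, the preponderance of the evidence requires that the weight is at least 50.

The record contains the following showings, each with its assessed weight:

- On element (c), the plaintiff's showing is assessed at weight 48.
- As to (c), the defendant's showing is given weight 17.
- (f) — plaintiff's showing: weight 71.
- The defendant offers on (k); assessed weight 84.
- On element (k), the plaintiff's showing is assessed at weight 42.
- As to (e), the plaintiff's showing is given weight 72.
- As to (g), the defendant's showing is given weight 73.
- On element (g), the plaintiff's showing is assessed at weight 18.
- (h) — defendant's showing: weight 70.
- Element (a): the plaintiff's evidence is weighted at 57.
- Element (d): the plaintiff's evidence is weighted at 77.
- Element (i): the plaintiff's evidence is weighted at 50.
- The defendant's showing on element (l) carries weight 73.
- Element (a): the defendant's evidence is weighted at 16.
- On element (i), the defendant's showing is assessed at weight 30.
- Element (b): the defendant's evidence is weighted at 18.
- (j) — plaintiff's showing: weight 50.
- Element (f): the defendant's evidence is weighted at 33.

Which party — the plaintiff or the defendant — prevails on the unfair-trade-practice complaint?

— Issue I —
Stage I.1 — burden on plaintiff; standard: the preponderance of the evidence (weight is at least 55).
    (a): 57 (defendant's 16 disregarded) ≥ 55 [met]
  All elements met. The burden passes to the defendant.
Stage I.2 — burden on defendant; standard: a prima facie showing (weight is at least 19).
    (b): 18 < 19 [not met]
    (c): 17 (plaintiff's 48 disregarded) < 19 [not met]
  Not every element is met, so the defendant fails to carry Stage I.2.
The plaintiff prevails on this issue.
— Issue II —
Stage II.1 — burden on plaintiff; standard: a clear and cogent showing (weight is at least 71).
    (d): 77 ≥ 71 [met]
    (e): 72 ≥ 71 [met]
  Stage II.1 carried; the burden remains with the plaintiff.
Stage II.2 — burden on plaintiff; standard: a clear and cogent showing (weight is at least 71).
    (f): 71 (defendant's 33 disregarded) ≥ 71 [met]
  The plaintiff carries Stage II.2; the defendant now bears the burden.
Stage II.3 — burden on defendant; standard: a clear and cogent showing (weight is at least 71).
    (g): 73 (plaintiff's 18 disregarded) ≥ 71 [met]
    (h): 70 < 71 [not met]
  The defendant does not carry Stage II.3.
So the plaintiff prevails on this issue.
— Issue III —
Stage III.1 (plaintiff, the preponderance of the evidence, weight is at least 50): (i) 50 (defendant's 30 disregarded) ≥ 50 — meets; (j) 50 ≥ 50 — meets.
  All elements met. The burden passes to the defendant.
Stage III.2 (defendant, clear and convincing evidence, weight is at least 79): (k) 84 (plaintiff's 42 disregarded) ≥ 79 — meets; (l) 73 < 79 — fails.
  Not every element is met, so the defendant fails to carry Stage III.2.
So the plaintiff prevails on this issue.
Per-issue: Issue I → plaintiff; Issue II → plaintiff; Issue III → plaintiff. The plaintiff must prevail on every issue; overall, the plaintiff prevails.

plaintiff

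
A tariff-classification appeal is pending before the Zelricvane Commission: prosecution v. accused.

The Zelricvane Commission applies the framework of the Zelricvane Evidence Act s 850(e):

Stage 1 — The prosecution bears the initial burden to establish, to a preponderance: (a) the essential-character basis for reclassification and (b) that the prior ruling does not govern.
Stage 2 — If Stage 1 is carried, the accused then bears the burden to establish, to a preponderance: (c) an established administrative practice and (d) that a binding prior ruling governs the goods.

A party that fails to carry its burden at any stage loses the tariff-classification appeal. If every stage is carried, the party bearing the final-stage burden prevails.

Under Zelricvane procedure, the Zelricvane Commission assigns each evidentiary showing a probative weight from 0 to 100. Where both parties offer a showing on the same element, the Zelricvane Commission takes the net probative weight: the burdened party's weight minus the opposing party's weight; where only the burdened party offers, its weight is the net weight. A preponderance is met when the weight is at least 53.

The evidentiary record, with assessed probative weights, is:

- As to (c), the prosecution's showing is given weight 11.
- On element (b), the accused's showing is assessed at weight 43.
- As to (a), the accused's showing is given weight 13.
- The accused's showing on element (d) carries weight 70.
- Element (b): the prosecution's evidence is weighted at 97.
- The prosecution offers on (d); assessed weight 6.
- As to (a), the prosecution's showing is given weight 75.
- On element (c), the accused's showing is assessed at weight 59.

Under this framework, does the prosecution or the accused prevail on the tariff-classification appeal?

prosecution

Stage 1 (prosecution, a preponderance, weight is at least 53): (a) net 75−13=62 ≥ 53 — meets; (b) net 97−43=54 ≥ 53 — meets.
  The prosecution carries Stage 1; the accused now bears the burden.
Stage 2 (accused, a preponderance, weight is at least 53): (c) net 59−11=48 < 53 — fails; (d) net 70−6=64 ≥ 53 — meets.
  Stage 2 not carried; the accused fails its burden.
So the prosecution prevails.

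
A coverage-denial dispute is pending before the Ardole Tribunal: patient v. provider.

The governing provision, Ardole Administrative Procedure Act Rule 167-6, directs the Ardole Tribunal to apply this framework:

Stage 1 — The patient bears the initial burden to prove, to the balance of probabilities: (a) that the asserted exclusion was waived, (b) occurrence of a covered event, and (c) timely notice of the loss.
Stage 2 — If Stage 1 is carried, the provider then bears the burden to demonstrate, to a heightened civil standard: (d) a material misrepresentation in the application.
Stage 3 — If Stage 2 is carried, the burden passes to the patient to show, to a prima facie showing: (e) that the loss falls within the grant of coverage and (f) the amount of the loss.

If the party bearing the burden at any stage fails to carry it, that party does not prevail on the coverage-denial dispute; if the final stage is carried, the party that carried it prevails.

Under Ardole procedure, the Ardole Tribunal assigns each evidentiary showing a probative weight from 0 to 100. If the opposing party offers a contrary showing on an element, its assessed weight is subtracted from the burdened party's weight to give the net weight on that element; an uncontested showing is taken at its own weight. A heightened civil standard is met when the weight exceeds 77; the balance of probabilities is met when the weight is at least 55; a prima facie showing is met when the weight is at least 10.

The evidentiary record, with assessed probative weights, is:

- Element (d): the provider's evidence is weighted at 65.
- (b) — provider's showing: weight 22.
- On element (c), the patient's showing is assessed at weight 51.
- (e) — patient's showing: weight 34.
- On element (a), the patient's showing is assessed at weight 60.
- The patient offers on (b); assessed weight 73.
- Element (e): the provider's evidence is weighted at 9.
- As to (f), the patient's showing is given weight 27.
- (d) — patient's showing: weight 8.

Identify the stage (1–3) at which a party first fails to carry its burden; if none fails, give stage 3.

stage 1

At Stage 1 the patient must meet the balance of probabilities (weight is at least 55): on (a) the weight is 60, which does reach 55, so (a) meets the standard; on (b) the weight is 73 less the opposing 22 gives net 51, which does not reach 55, so (b) does not meet the standard; on (c) the weight is 51, which does not reach 55, so (c) does not meet the standard.
  Not every element is met, so the patient fails to carry Stage 1.
The provider prevails.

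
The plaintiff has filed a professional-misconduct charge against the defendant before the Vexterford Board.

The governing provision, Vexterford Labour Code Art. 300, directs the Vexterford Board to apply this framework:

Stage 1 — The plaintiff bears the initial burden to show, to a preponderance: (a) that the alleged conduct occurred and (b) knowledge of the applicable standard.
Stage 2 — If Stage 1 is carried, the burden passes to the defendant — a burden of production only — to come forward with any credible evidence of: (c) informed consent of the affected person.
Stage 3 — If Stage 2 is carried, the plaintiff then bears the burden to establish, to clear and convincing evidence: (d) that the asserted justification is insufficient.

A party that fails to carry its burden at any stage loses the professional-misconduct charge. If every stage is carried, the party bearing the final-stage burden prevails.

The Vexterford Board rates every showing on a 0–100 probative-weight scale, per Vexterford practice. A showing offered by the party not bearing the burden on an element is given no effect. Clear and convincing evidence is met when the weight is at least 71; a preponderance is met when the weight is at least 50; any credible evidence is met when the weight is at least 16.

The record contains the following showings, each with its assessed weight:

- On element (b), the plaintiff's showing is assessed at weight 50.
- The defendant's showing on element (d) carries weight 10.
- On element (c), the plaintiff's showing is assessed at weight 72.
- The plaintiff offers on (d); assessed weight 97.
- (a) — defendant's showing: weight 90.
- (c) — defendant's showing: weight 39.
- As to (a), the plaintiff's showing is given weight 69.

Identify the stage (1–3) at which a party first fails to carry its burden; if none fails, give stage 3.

stage 3

At Stage 1 the plaintiff must meet a preponderance (weight is at least 50): on (a) the weight is 69 (the defendant's 90 is given no effect), ≥ 50, so (a) meets the standard; on (b) the weight is 50, ≥ 50, so (b) meets the standard.
  The plaintiff carries Stage 1; the defendant now bears the burden.
At Stage 2 the defendant must meet any credible evidence (weight is at least 16): on (c) the weight is 39 (the plaintiff's 72 is given no effect), ≥ 16, so (c) meets the standard.
  Stage 2 carried; the burden shifts to the plaintiff.
At Stage 3 the plaintiff must meet clear and convincing evidence (weight is at least 71): on (d) the weight is 97 (the defendant's 10 is given no effect), which does reach 71, so (d) meets the standard.
  All elements met at the final stage.
With every stage satisfied, the plaintiff prevails.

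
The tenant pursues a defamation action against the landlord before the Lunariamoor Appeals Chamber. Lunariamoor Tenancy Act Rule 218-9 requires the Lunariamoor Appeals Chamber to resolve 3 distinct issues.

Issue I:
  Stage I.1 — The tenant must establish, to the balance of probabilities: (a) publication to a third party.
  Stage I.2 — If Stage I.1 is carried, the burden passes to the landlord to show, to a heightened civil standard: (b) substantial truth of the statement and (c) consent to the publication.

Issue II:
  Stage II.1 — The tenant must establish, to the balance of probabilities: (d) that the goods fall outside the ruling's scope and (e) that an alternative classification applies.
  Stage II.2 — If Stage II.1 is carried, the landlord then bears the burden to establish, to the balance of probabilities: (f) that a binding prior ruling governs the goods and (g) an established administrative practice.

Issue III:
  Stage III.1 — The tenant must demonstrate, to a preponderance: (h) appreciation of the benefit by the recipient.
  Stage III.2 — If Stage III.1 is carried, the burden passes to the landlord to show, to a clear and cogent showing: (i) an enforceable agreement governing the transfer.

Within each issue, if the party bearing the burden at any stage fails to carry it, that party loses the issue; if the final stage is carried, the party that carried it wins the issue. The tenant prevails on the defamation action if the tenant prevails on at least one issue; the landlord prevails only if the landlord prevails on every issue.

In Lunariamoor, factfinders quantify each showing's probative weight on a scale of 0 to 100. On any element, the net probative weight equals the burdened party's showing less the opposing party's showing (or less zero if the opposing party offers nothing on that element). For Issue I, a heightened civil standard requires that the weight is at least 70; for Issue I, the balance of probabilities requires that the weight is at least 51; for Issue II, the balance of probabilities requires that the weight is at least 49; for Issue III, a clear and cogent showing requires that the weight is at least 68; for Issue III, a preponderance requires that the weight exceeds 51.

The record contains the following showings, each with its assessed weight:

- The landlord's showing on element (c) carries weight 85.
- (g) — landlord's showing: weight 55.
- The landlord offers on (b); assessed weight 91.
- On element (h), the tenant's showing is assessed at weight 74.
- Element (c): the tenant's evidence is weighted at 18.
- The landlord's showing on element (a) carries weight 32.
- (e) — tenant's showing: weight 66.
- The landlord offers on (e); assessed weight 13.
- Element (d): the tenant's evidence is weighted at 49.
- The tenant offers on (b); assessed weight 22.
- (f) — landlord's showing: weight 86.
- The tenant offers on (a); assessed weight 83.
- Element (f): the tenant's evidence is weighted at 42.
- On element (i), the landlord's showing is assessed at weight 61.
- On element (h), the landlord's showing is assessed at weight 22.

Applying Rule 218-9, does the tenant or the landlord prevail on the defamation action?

tenant

— Issue I —
Stage I.1 — burden on tenant; standard: the balance of probabilities (weight is at least 51).
    (a): 83 − 32 = 51 ≥ 51 [met]
  All elements met. The burden passes to the landlord.
Stage I.2 — burden on landlord; standard: a heightened civil standard (weight is at least 70).
    (b): 91 − 22 = 69 < 70 [not met]
    (c): 85 − 18 = 67 < 70 [not met]
  Not every element is met, so the landlord fails to carry Stage I.2.
The analysis ends at Stage I.2; the tenant prevails on this issue.
— Issue II —
Stage II.1 — burden on tenant; standard: the balance of probabilities (weight is at least 49).
    (d): 49 ≥ 49 [met]
    (e): 66 − 13 = 53 ≥ 49 [met]
  The tenant carries Stage II.1; the landlord now bears the burden.
Stage II.2 — burden on landlord; standard: the balance of probabilities (weight is at least 49).
    (f): 86 − 42 = 44 < 49 [not met]
    (g): 55 ≥ 49 [met]
  Not every element is met, so the landlord fails to carry Stage II.2.
The analysis ends at Stage II.2; the tenant prevails on this issue.
— Issue III —
Stage III.1 (tenant, a preponderance, weight exceeds 51): (h) net 74−22=52 > 51 — meets.
  Stage III.1 is satisfied; the onus moves to the landlord.
Stage III.2 (landlord, a clear and cogent showing, weight is at least 68): (i) 61 < 68 — fails.
  Stage III.2 not carried; the landlord fails its burden.
The analysis ends at Stage III.2; the tenant prevails on this issue.
Per-issue: Issue I → tenant; Issue II → tenant; Issue III → tenant. The tenant must prevail on at least one issue; overall, the tenant prevails.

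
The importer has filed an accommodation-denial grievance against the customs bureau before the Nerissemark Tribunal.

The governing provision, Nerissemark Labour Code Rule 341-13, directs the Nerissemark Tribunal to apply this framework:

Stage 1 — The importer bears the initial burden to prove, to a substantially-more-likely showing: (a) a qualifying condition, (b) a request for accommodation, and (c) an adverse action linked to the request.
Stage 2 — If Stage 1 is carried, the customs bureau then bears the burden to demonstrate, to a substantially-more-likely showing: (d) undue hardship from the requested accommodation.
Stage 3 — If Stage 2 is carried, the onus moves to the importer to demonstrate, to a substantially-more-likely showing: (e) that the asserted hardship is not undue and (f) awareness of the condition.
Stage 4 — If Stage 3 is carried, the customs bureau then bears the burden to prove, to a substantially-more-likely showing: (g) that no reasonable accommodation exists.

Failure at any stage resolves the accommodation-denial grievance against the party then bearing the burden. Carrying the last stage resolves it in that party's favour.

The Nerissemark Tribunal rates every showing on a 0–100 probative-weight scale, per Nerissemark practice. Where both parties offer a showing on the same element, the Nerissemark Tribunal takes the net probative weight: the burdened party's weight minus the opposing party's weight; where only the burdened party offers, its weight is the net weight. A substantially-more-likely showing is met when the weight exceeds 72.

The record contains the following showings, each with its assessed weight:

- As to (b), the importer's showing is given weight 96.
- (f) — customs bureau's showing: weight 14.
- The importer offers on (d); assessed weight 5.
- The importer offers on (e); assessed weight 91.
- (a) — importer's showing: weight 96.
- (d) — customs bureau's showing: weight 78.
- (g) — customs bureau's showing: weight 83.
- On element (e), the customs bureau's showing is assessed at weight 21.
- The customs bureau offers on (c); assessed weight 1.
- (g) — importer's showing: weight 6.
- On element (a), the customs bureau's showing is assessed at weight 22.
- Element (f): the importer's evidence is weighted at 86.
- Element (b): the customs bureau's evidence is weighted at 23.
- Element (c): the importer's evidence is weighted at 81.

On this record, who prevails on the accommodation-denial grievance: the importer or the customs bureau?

customs bureau

Stage 1 (importer, a substantially-more-likely showing, weight exceeds 72): (a) net 96−22=74 > 72 — meets; (b) net 96−23=73 > 72 — meets; (c) net 81−1=80 > 72 — meets.
  The importer carries Stage 1; the customs bureau now bears the burden.
Stage 2 (customs bureau, a substantially-more-likely showing, weight exceeds 72): (d) net 78−5=73 > 72 — meets.
  The customs bureau carries Stage 2; the importer now bears the burden.
Stage 3 (importer, a substantially-more-likely showing, weight exceeds 72): (e) net 91−21=70 ≤ 72 — fails; (f) net 86−14=72 ≤ 72 — fails.
  Stage 3 not carried; the importer fails its burden.
The customs bureau prevails.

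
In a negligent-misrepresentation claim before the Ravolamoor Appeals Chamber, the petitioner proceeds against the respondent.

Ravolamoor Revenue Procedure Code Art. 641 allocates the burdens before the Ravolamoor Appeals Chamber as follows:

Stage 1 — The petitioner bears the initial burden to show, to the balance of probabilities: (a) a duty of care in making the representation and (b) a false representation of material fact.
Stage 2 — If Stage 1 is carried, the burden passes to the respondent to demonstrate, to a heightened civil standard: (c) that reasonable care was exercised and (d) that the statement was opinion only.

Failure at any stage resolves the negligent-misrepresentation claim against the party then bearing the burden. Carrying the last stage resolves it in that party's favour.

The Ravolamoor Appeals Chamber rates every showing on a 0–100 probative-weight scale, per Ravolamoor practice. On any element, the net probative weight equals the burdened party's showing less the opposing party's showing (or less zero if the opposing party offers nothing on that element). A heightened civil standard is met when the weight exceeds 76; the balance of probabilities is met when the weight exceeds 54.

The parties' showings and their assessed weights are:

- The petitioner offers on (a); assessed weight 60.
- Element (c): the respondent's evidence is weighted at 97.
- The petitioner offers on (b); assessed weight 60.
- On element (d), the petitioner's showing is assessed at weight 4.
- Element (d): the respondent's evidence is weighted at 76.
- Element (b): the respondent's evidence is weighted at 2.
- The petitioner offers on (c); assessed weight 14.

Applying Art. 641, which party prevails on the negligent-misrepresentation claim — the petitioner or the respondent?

petitioner

At Stage 1 the petitioner must meet the balance of probabilities (weight exceeds 54): on (a) the weight is 60, which does exceed 54, so (a) meets the standard; on (b) the weight is 60 less the opposing 2 gives net 58, > 54, so (b) meets the standard.
  Stage 1 carried; the burden shifts to the respondent.
At Stage 2 the respondent must meet a heightened civil standard (weight exceeds 76): on (c) the weight is 97 less the opposing 14 gives net 83, which does exceed 76, so (c) meets the standard; on (d) the weight is 76 less the opposing 4 gives net 72, which does not exceed 76, so (d) does not meet the standard.
  Stage 2 not carried; the respondent fails its burden.
The analysis ends at Stage 2; the petitioner prevails.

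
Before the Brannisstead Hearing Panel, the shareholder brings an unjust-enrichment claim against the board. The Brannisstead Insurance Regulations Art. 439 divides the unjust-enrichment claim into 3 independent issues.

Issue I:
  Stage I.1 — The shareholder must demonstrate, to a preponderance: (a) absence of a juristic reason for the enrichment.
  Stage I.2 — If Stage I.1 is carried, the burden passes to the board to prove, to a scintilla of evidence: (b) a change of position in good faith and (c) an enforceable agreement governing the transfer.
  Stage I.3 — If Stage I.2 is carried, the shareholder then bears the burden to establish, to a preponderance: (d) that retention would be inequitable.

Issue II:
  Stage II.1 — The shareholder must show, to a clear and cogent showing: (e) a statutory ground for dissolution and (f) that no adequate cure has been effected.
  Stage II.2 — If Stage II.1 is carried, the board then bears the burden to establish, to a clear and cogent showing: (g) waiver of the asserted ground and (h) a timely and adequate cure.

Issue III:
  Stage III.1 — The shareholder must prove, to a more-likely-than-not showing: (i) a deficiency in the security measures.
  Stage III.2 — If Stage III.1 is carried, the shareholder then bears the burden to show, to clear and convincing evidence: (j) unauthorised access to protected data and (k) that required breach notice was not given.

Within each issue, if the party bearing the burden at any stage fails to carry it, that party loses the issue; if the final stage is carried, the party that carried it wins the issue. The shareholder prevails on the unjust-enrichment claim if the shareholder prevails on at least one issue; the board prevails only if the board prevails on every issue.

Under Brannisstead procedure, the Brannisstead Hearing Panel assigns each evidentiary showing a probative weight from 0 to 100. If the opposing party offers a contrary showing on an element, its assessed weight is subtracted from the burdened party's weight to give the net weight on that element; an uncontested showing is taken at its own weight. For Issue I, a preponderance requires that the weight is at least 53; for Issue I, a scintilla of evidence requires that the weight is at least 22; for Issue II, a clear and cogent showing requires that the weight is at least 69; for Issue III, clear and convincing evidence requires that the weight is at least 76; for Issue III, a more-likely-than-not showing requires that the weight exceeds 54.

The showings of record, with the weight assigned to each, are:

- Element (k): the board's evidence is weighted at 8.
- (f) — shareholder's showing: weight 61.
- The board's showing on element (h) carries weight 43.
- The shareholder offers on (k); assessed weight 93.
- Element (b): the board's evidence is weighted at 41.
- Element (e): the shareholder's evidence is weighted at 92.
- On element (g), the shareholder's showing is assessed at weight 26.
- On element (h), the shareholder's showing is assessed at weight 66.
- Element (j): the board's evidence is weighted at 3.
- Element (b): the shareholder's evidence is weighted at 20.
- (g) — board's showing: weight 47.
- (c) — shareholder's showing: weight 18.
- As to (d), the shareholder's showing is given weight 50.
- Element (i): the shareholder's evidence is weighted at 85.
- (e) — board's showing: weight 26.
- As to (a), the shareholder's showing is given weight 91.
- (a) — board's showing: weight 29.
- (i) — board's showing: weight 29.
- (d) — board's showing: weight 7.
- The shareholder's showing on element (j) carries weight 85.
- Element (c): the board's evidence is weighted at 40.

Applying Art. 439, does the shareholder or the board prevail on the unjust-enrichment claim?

shareholder

— Issue I —
At Stage I.1 the shareholder must meet a preponderance (weight is at least 53): on (a) the weight is 91 less the opposing 29 gives net 62, ≥ 53, so (a) meets the standard.
  The shareholder carries Stage I.1; the board now bears the burden.
At Stage I.2 the board must meet a scintilla of evidence (weight is at least 22): on (b) the weight is 41 less the opposing 20 gives net 21, < 22, so (b) does not meet the standard; on (c) the weight is 40 less the opposing 18 gives net 22, ≥ 22, so (c) meets the standard.
  Not every element is met, so the board fails to carry Stage I.2.
The shareholder prevails on this issue.
— Issue II —
Stage II.1 (shareholder, a clear and cogent showing, weight is at least 69): (e) net 92−26=66 < 69 — fails; (f) 61 < 69 — fails.
  Stage II.1 not carried; the shareholder fails its burden.
The board prevails on this issue.
— Issue III —
Stage III.1 (shareholder, a more-likely-than-not showing, weight exceeds 54): (i) net 85−29=56 > 54 — meets.
  All elements met. The shareholder retains the burden for Stage III.2.
Stage III.2 (shareholder, clear and convincing evidence, weight is at least 76): (j) net 85−3=82 ≥ 76 — meets; (k) net 93−8=85 ≥ 76 — meets.
  All elements met at the final stage.
All stages carried — the shareholder prevails on this issue.
Per-issue: Issue I → shareholder; Issue II → board; Issue III → shareholder. The shareholder must prevail on at least one issue; overall, the shareholder prevails.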